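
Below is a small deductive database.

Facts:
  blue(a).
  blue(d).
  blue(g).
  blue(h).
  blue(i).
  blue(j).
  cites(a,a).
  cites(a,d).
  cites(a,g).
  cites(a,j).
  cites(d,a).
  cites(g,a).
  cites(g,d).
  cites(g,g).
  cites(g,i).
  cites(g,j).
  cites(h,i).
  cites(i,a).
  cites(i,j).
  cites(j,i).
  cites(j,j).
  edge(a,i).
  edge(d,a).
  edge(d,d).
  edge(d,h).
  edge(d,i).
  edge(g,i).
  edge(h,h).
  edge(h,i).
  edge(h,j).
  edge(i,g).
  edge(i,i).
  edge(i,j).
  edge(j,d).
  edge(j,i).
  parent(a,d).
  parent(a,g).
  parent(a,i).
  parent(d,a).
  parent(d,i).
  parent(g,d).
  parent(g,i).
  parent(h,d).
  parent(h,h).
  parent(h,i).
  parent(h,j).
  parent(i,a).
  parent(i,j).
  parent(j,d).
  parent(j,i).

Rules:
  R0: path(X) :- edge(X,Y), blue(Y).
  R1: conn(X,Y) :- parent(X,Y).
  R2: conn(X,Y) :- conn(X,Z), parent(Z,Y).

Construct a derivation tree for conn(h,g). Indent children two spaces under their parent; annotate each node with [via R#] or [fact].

round 1: derive conn(a,d) via R1 from parent(a,d)
round 1: derive conn(a,g) via R1 from parent(a,g)
round 1: derive conn(a,i) via R1 from parent(a,i)
round 1: derive conn(d,a) via R1 from parent(d,a)
round 1: derive conn(d,i) via R1 from parent(d,i)
round 1: derive conn(g,d) via R1 from parent(g,d)
round 1: derive conn(g,i) via R1 from parent(g,i)
round 1: derive conn(h,d) via R1 from parent(h,d)
round 1: derive conn(h,h) via R1 from parent(h,h)
round 1: derive conn(h,i) via R1 from parent(h,i)
round 1: derive conn(h,j) via R1 from parent(h,j)
round 1: derive conn(i,a) via R1 from parent(i,a)
round 1: derive conn(i,j) via R1 from parent(i,j)
round 1: derive conn(j,d) via R1 from parent(j,d)
round 1: derive conn(j,i) via R1 from parent(j,i)
round 2: derive conn(a,a) via R2 from conn(a,d), parent(d,a)
round 2: derive conn(a,j) via R2 from conn(a,i), parent(i,j)
round 2: derive conn(d,d) via R2 from conn(d,a), parent(a,d)
round 2: derive conn(d,g) via R2 from conn(d,a), parent(a,g)
round 2: derive conn(d,j) via R2 from conn(d,i), parent(i,j)
round 2: derive conn(g,a) via R2 from conn(g,d), parent(d,a)
round 2: derive conn(g,j) via R2 from conn(g,i), parent(i,j)
round 2: derive conn(h,a) via R2 from conn(h,d), parent(d,a)
round 2: derive conn(i,d) via R2 from conn(i,a), parent(a,d)
round 2: derive conn(i,g) via R2 from conn(i,a), parent(a,g)
round 2: derive conn(i,i) via R2 from conn(i,a), parent(a,i)
round 2: derive conn(j,a) via R2 from conn(j,d), parent(d,a)
round 2: derive conn(j,j) via R2 from conn(j,i), parent(i,j)
round 3: derive conn(g,g) via R2 from conn(g,a), parent(a,g)
round 3: derive conn(h,g) via R2 from conn(h,a), parent(a,g)
round 3: derive conn(j,g) via R2 from conn(j,a), parent(a,g)

conn(h,g)  [via R2]
  conn(h,a)  [via R2]
    conn(h,d)  [via R1]
      parent(h,d)  [fact]
    parent(d,a)  [fact]
  parent(a,g)  [fact]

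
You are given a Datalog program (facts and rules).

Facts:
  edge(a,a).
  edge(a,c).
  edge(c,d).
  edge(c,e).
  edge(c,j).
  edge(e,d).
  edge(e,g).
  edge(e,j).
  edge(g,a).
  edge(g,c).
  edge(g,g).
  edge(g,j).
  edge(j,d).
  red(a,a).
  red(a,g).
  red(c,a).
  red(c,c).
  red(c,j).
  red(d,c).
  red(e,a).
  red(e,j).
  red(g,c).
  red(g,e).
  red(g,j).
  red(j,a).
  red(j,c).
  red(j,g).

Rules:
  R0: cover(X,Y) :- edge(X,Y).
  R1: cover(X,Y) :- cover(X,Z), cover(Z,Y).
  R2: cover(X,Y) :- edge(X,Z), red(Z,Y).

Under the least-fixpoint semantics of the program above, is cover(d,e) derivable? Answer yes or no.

round 1: derive cover(a,a) via R0 from edge(a,a)
round 1: derive cover(a,c) via R0 from edge(a,c)
round 1: derive cover(c,d) via R0 from edge(c,d)
round 1: derive cover(c,e) via R0 from edge(c,e)
round 1: derive cover(c,j) via R0 from edge(c,j)
round 1: derive cover(e,d) via R0 from edge(e,d)
round 1: derive cover(e,g) via R0 from edge(e,g)
round 1: derive cover(e,j) via R0 from edge(e,j)
round 1: derive cover(g,a) via R0 from edge(g,a)
round 1: derive cover(g,c) via R0 from edge(g,c)
round 1: derive cover(g,g) via R0 from edge(g,g)
round 1: derive cover(g,j) via R0 from edge(g,j)
round 1: derive cover(j,d) via R0 from edge(j,d)
round 1: derive cover(a,g) via R2 from edge(a,a), red(a,g)
round 1: derive cover(a,j) via R2 from edge(a,c), red(c,j)
round 1: derive cover(c,a) via R2 from edge(c,e), red(e,a)
round 1: derive cover(c,c) via R2 from edge(c,d), red(d,c)
round 1: derive cover(c,g) via R2 from edge(c,j), red(j,g)
round 1: derive cover(e,a) via R2 from edge(e,j), red(j,a)
round 1: derive cover(e,c) via R2 from edge(e,d), red(d,c)
round 1: derive cover(e,e) via R2 from edge(e,g), red(g,e)
round 1: derive cover(g,e) via R2 from edge(g,g), red(g,e)
round 1: derive cover(j,c) via R2 from edge(j,d), red(d,c)
round 2: derive cover(a,d) via R1 from cover(a,c), cover(c,d)
round 2: derive cover(a,e) via R1 from cover(a,c), cover(c,e)
round 2: derive cover(g,d) via R1 from cover(g,c), cover(c,d)
round 2: derive cover(j,a) via R1 from cover(j,c), cover(c,a)
round 2: derive cover(j,e) via R1 from cover(j,c), cover(c,e)
round 2: derive cover(j,g) via R1 from cover(j,c), cover(c,g)
round 2: derive cover(j,j) via R1 from cover(j,c), cover(c,j)

no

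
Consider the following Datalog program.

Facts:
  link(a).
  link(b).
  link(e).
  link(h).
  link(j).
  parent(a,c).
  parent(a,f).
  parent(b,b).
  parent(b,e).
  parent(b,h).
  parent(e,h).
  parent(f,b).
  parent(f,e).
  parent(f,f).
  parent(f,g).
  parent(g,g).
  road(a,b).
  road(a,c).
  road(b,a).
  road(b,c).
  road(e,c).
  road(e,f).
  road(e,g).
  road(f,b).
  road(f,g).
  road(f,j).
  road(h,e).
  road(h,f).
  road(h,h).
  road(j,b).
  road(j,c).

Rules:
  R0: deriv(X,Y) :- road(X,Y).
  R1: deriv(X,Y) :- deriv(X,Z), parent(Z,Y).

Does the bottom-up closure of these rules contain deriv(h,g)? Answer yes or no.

round 1: derive deriv(a,b) via R0 from road(a,b)
round 1: derive deriv(a,c) via R0 from road(a,c)
round 1: derive deriv(b,a) via R0 from road(b,a)
round 1: derive deriv(b,c) via R0 from road(b,c)
round 1: derive deriv(e,c) via R0 from road(e,c)
round 1: derive deriv(e,f) via R0 from road(e,f)
round 1: derive deriv(e,g) via R0 from road(e,g)
round 1: derive deriv(f,b) via R0 from road(f,b)
round 1: derive deriv(f,g) via R0 from road(f,g)
round 1: derive deriv(f,j) via R0 from road(f,j)
round 1: derive deriv(h,e) via R0 from road(h,e)
round 1: derive deriv(h,f) via R0 from road(h,f)
round 1: derive deriv(h,h) via R0 from road(h,h)
round 1: derive deriv(j,b) via R0 from road(j,b)
round 1: derive deriv(j,c) via R0 from road(j,c)
round 2: derive deriv(a,e) via R1 from deriv(a,b), parent(b,e)
round 2: derive deriv(a,h) via R1 from deriv(a,b), parent(b,h)
round 2: derive deriv(b,f) via R1 from deriv(b,a), parent(a,f)
round 2: derive deriv(e,b) via R1 from deriv(e,f), parent(f,b)
round 2: derive deriv(e,e) via R1 from deriv(e,f), parent(f,e)
round 2: derive deriv(f,e) via R1 from deriv(f,b), parent(b,e)
round 2: derive deriv(f,h) via R1 from deriv(f,b), parent(b,h)
round 2: derive deriv(h,b) via R1 from deriv(h,f), parent(f,b)
round 2: derive deriv(h,g) via R1 from deriv(h,f), parent(f,g)
round 2: derive deriv(j,e) via R1 from deriv(j,b), parent(b,e)
round 2: derive deriv(j,h) via R1 from deriv(j,b), parent(b,h)
round 3: derive deriv(b,b) via R1 from deriv(b,f), parent(f,b)
round 3: derive deriv(b,e) via R1 from deriv(b,f), parent(f,e)
round 3: derive deriv(b,g) via R1 from deriv(b,f), parent(f,g)
round 3: derive deriv(e,h) via R1 from deriv(e,b), parent(b,h)
round 4: derive deriv(b,h) via R1 from deriv(b,b), parent(b,h)

yes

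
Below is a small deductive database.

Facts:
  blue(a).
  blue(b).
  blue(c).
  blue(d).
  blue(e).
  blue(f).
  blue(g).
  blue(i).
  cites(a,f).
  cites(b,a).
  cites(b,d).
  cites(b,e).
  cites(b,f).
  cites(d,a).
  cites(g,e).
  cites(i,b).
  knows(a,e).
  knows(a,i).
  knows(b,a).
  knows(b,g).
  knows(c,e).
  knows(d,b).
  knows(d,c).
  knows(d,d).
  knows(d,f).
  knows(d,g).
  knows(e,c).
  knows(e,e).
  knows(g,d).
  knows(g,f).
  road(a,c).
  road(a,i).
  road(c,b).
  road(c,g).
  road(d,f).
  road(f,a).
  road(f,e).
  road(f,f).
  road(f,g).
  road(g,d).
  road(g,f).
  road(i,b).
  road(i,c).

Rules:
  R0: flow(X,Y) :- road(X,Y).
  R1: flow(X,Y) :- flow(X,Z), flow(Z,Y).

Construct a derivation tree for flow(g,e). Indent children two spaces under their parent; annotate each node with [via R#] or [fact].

flow(g,e)  [via R1]
  flow(g,f)  [via R0]
    road(g,f)  [fact]
  flow(f,e)  [via R0]
    road(f,e)  [fact]

round 1: derive flow(a,c) via R0 from road(a,c)
round 1: derive flow(a,i) via R0 from road(a,i)
round 1: derive flow(c,b) via R0 from road(c,b)
round 1: derive flow(c,g) via R0 from road(c,g)
round 1: derive flow(d,f) via R0 from road(d,f)
round 1: derive flow(f,a) via R0 from road(f,a)
round 1: derive flow(f,e) via R0 from road(f,e)
round 1: derive flow(f,f) via R0 from road(f,f)
round 1: derive flow(f,g) via R0 from road(f,g)
round 1: derive flow(g,d) via R0 from road(g,d)
round 1: derive flow(g,f) via R0 from road(g,f)
round 1: derive flow(i,b) via R0 from road(i,b)
round 1: derive flow(i,c) via R0 from road(i,c)
round 2: derive flow(a,b) via R1 from flow(a,c), flow(c,b)
round 2: derive flow(a,g) via R1 from flow(a,c), flow(c,g)
round 2: derive flow(c,d) via R1 from flow(c,g), flow(g,d)
round 2: derive flow(c,f) via R1 from flow(c,g), flow(g,f)
round 2: derive flow(d,a) via R1 from flow(d,f), flow(f,a)
round 2: derive flow(d,e) via R1 from flow(d,f), flow(f,e)
round 2: derive flow(d,g) via R1 from flow(d,f), flow(f,g)
round 2: derive flow(f,c) via R1 from flow(f,a), flow(a,c)
round 2: derive flow(f,d) via R1 from flow(f,g), flow(g,d)
round 2: derive flow(f,i) via R1 from flow(f,a), flow(a,i)
round 2: derive flow(g,a) via R1 from flow(g,f), flow(f,a)
round 2: derive flow(g,e) via R1 from flow(g,f), flow(f,e)
round 2: derive flow(g,g) via R1 from flow(g,f), flow(f,g)
round 2: derive flow(i,g) via R1 from flow(i,c), flow(c,g)
round 3: derive flow(a,a) via R1 from flow(a,g), flow(g,a)
round 3: derive flow(a,d) via R1 from flow(a,c), flow(c,d)
round 3: derive flow(a,e) via R1 from flow(a,g), flow(g,e)
round 3: derive flow(a,f) via R1 from flow(a,c), flow(c,f)
round 3: derive flow(c,a) via R1 from flow(c,d), flow(d,a)
round 3: derive flow(c,c) via R1 from flow(c,f), flow(f,c)
round 3: derive flow(c,e) via R1 from flow(c,d), flow(d,e)
round 3: derive flow(c,i) via R1 from flow(c,f), flow(f,i)
round 3: derive flow(d,b) via R1 from flow(d,a), flow(a,b)
round 3: derive flow(d,c) via R1 from flow(d,a), flow(a,c)
round 3: derive flow(d,d) via R1 from flow(d,f), flow(f,d)
round 3: derive flow(d,i) via R1 from flow(d,a), flow(a,i)
round 3: derive flow(f,b) via R1 from flow(f,a), flow(a,b)
round 3: derive flow(g,b) via R1 from flow(g,a), flow(a,b)
round 3: derive flow(g,c) via R1 from flow(g,a), flow(a,c)
round 3: derive flow(g,i) via R1 from flow(g,a), flow(a,i)
round 3: derive flow(i,a) via R1 from flow(i,g), flow(g,a)
round 3: derive flow(i,d) via R1 from flow(i,c), flow(c,d)
round 3: derive flow(i,e) via R1 from flow(i,g), flow(g,e)
round 3: derive flow(i,f) via R1 from flow(i,c), flow(c,f)
round 4: derive flow(i,i) via R1 from flow(i,a), flow(a,i)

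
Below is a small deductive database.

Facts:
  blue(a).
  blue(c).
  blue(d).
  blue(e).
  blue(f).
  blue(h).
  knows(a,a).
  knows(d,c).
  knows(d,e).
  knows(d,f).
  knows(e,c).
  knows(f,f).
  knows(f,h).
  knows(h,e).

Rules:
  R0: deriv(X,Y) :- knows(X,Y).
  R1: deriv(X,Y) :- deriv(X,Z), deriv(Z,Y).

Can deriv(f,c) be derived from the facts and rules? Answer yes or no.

round 1: derive deriv(a,a) via R0 from knows(a,a)
round 1: derive deriv(d,c) via R0 from knows(d,c)
round 1: derive deriv(d,e) via R0 from knows(d,e)
round 1: derive deriv(d,f) via R0 from knows(d,f)
round 1: derive deriv(e,c) via R0 from knows(e,c)
round 1: derive deriv(f,f) via R0 from knows(f,f)
round 1: derive deriv(f,h) via R0 from knows(f,h)
round 1: derive deriv(h,e) via R0 from knows(h,e)
round 2: derive deriv(d,h) via R1 from deriv(d,f), deriv(f,h)
round 2: derive deriv(f,e) via R1 from deriv(f,h), deriv(h,e)
round 2: derive deriv(h,c) via R1 from deriv(h,e), deriv(e,c)
round 3: derive deriv(f,c) via R1 from deriv(f,e), deriv(e,c)

yes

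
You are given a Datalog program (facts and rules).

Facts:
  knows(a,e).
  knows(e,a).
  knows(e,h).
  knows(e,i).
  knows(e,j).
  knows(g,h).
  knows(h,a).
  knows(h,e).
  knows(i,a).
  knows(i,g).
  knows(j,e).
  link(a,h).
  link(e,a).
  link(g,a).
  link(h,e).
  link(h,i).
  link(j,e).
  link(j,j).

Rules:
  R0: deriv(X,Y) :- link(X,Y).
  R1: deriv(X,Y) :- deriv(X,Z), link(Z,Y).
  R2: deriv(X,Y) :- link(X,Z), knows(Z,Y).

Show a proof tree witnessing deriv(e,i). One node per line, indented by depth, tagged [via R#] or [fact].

deriv(e,i)  [via R1]
  deriv(e,h)  [via R1]
    deriv(e,a)  [via R0]
      link(e,a)  [fact]
    link(a,h)  [fact]
  link(h,i)  [fact]

round 1: derive deriv(a,h) via R0 from link(a,h)
round 1: derive deriv(e,a) via R0 from link(e,a)
round 1: derive deriv(g,a) via R0 from link(g,a)
round 1: derive deriv(h,e) via R0 from link(h,e)
round 1: derive deriv(h,i) via R0 from link(h,i)
round 1: derive deriv(j,e) via R0 from link(j,e)
round 1: derive deriv(j,j) via R0 from link(j,j)
round 1: derive deriv(a,a) via R2 from link(a,h), knows(h,a)
round 1: derive deriv(a,e) via R2 from link(a,h), knows(h,e)
round 1: derive deriv(e,e) via R2 from link(e,a), knows(a,e)
round 1: derive deriv(g,e) via R2 from link(g,a), knows(a,e)
round 1: derive deriv(h,a) via R2 from link(h,e), knows(e,a)
round 1: derive deriv(h,g) via R2 from link(h,i), knows(i,g)
round 1: derive deriv(h,h) via R2 from link(h,e), knows(e,h)
round 1: derive deriv(h,j) via R2 from link(h,e), knows(e,j)
round 1: derive deriv(j,a) via R2 from link(j,e), knows(e,a)
round 1: derive deriv(j,h) via R2 from link(j,e), knows(e,h)
round 1: derive deriv(j,i) via R2 from link(j,e), knows(e,i)
round 2: derive deriv(a,i) via R1 from deriv(a,h), link(h,i)
round 2: derive deriv(e,h) via R1 from deriv(e,a), link(a,h)
round 2: derive deriv(g,h) via R1 from deriv(g,a), link(a,h)
round 3: derive deriv(e,i) via R1 from deriv(e,h), link(h,i)
round 3: derive deriv(g,i) via R1 from deriv(g,h), link(h,i)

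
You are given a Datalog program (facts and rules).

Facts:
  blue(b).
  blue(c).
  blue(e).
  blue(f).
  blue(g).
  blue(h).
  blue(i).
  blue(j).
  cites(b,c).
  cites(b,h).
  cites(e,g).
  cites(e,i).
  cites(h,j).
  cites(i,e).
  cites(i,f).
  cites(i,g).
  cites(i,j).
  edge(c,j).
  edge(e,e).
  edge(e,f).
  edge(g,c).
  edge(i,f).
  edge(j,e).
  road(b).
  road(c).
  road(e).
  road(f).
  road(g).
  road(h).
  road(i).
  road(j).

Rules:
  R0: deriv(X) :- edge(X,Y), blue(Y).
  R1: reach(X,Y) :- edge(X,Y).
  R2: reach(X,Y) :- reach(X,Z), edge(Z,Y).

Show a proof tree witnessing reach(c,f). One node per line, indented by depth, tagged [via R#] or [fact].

reach(c,f)  [via R2]
  reach(c,e)  [via R2]
    reach(c,j)  [via R1]
      edge(c,j)  [fact]
    edge(j,e)  [fact]
  edge(e,f)  [fact]

round 1: derive reach(c,j) via R1 from edge(c,j)
round 1: derive reach(e,e) via R1 from edge(e,e)
round 1: derive reach(e,f) via R1 from edge(e,f)
round 1: derive reach(g,c) via R1 from edge(g,c)
round 1: derive reach(i,f) via R1 from edge(i,f)
round 1: derive reach(j,e) via R1 from edge(j,e)
round 2: derive reach(c,e) via R2 from reach(c,j), edge(j,e)
round 2: derive reach(g,j) via R2 from reach(g,c), edge(c,j)
round 2: derive reach(j,f) via R2 from reach(j,e), edge(e,f)
round 3: derive reach(c,f) via R2 from reach(c,e), edge(e,f)
round 3: derive reach(g,e) via R2 from reach(g,j), edge(j,e)
round 4: derive reach(g,f) via R2 from reach(g,e), edge(e,f)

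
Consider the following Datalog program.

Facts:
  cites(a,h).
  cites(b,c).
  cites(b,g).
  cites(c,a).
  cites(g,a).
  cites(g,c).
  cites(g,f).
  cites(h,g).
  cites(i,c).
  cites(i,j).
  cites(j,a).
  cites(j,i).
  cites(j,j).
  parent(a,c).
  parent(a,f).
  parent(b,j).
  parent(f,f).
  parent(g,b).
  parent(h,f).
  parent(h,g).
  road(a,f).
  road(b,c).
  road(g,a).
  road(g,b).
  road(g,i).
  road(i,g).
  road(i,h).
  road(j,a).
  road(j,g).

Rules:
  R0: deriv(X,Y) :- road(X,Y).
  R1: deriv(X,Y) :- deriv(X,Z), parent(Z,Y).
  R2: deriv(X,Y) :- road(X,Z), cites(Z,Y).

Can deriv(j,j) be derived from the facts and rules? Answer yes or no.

yes

round 1: derive deriv(a,f) via R0 from road(a,f)
round 1: derive deriv(b,c) via R0 from road(b,c)
round 1: derive deriv(g,a) via R0 from road(g,a)
round 1: derive deriv(g,b) via R0 from road(g,b)
round 1: derive deriv(g,i) via R0 from road(g,i)
round 1: derive deriv(i,g) via R0 from road(i,g)
round 1: derive deriv(i,h) via R0 from road(i,h)
round 1: derive deriv(j,a) via R0 from road(j,a)
round 1: derive deriv(j,g) via R0 from road(j,g)
round 1: derive deriv(b,a) via R2 from road(b,c), cites(c,a)
round 1: derive deriv(g,c) via R2 from road(g,b), cites(b,c)
round 1: derive deriv(g,g) via R2 from road(g,b), cites(b,g)
round 1: derive deriv(g,h) via R2 from road(g,a), cites(a,h)
round 1: derive deriv(g,j) via R2 from road(g,i), cites(i,j)
round 1: derive deriv(i,a) via R2 from road(i,g), cites(g,a)
round 1: derive deriv(i,c) via R2 from road(i,g), cites(g,c)
round 1: derive deriv(i,f) via R2 from road(i,g), cites(g,f)
round 1: derive deriv(j,c) via R2 from road(j,g), cites(g,c)
round 1: derive deriv(j,f) via R2 from road(j,g), cites(g,f)
round 1: derive deriv(j,h) via R2 from road(j,a), cites(a,h)
round 2: derive deriv(b,f) via R1 from deriv(b,a), parent(a,f)
round 2: derive deriv(g,f) via R1 from deriv(g,a), parent(a,f)
round 2: derive deriv(i,b) via R1 from deriv(i,g), parent(g,b)
round 2: derive deriv(j,b) via R1 from deriv(j,g), parent(g,b)
round 3: derive deriv(i,j) via R1 from deriv(i,b), parent(b,j)
round 3: derive deriv(j,j) via R1 from deriv(j,b), parent(b,j)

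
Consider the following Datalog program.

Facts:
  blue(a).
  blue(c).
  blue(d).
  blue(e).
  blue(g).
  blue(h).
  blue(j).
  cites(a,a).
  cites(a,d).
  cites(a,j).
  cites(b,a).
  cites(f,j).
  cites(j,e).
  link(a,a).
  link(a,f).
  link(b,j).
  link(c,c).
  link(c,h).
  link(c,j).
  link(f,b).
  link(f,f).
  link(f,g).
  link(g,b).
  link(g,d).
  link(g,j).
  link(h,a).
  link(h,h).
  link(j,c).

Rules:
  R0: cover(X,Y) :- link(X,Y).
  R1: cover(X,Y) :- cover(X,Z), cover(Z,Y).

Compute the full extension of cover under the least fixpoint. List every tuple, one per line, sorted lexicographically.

cover(a,a)
cover(a,b)
cover(a,c)
cover(a,d)
cover(a,f)
cover(a,g)
cover(a,h)
cover(a,j)
cover(b,a)
cover(b,b)
cover(b,c)
cover(b,d)
cover(b,f)
cover(b,g)
cover(b,h)
cover(b,j)
cover(c,a)
cover(c,b)
cover(c,c)
cover(c,d)
cover(c,f)
cover(c,g)
cover(c,h)
cover(c,j)
cover(f,a)
cover(f,b)
cover(f,c)
cover(f,d)
cover(f,f)
cover(f,g)
cover(f,h)
cover(f,j)
cover(g,a)
cover(g,b)
cover(g,c)
cover(g,d)
cover(g,f)
cover(g,g)
cover(g,h)
cover(g,j)
cover(h,a)
cover(h,b)
cover(h,c)
cover(h,d)
cover(h,f)
cover(h,g)
cover(h,h)
cover(h,j)
cover(j,a)
cover(j,b)
cover(j,c)
cover(j,d)
cover(j,f)
cover(j,g)
cover(j,h)
cover(j,j)

round 1: derive cover(a,a) via R0 from link(a,a)
round 1: derive cover(a,f) via R0 from link(a,f)
round 1: derive cover(b,j) via R0 from link(b,j)
round 1: derive cover(c,c) via R0 from link(c,c)
round 1: derive cover(c,h) via R0 from link(c,h)
round 1: derive cover(c,j) via R0 from link(c,j)
round 1: derive cover(f,b) via R0 from link(f,b)
round 1: derive cover(f,f) via R0 from link(f,f)
round 1: derive cover(f,g) via R0 from link(f,g)
round 1: derive cover(g,b) via R0 from link(g,b)
round 1: derive cover(g,d) via R0 from link(g,d)
round 1: derive cover(g,j) via R0 from link(g,j)
round 1: derive cover(h,a) via R0 from link(h,a)
round 1: derive cover(h,h) via R0 from link(h,h)
round 1: derive cover(j,c) via R0 from link(j,c)
round 2: derive cover(a,b) via R1 from cover(a,f), cover(f,b)
round 2: derive cover(a,g) via R1 from cover(a,f), cover(f,g)
round 2: derive cover(b,c) via R1 from cover(b,j), cover(j,c)
round 2: derive cover(c,a) via R1 from cover(c,h), cover(h,a)
round 2: derive cover(f,d) via R1 from cover(f,g), cover(g,d)
round 2: derive cover(f,j) via R1 from cover(f,b), cover(b,j)
round 2: derive cover(g,c) via R1 from cover(g,j), cover(j,c)
round 2: derive cover(h,f) via R1 from cover(h,a), cover(a,f)
round 2: derive cover(j,h) via R1 from cover(j,c), cover(c,h)
round 2: derive cover(j,j) via R1 from cover(j,c), cover(c,j)
round 3: derive cover(a,c) via R1 from cover(a,b), cover(b,c)
round 3: derive cover(a,d) via R1 from cover(a,f), cover(f,d)
round 3: derive cover(a,j) via R1 from cover(a,b), cover(b,j)
round 3: derive cover(b,a) via R1 from cover(b,c), cover(c,a)
round 3: derive cover(b,h) via R1 from cover(b,c), cover(c,h)
round 3: derive cover(c,b) via R1 from cover(c,a), cover(a,b)
round 3: derive cover(c,f) via R1 from cover(c,a), cover(a,f)
round 3: derive cover(c,g) via R1 from cover(c,a), cover(a,g)
round 3: derive cover(f,c) via R1 from cover(f,b), cover(b,c)
round 3: derive cover(f,h) via R1 from cover(f,j), cover(j,h)
round 3: derive cover(g,a) via R1 from cover(g,c), cover(c,a)
round 3: derive cover(g,h) via R1 from cover(g,c), cover(c,h)
round 3: derive cover(h,b) via R1 from cover(h,a), cover(a,b)
round 3: derive cover(h,d) via R1 from cover(h,f), cover(f,d)
round 3: derive cover(h,g) via R1 from cover(h,a), cover(a,g)
round 3: derive cover(h,j) via R1 from cover(h,f), cover(f,j)
round 3: derive cover(j,a) via R1 from cover(j,c), cover(c,a)
round 3: derive cover(j,f) via R1 from cover(j,h), cover(h,f)
round 4: derive cover(a,h) via R1 from cover(a,b), cover(b,h)
round 4: derive cover(b,b) via R1 from cover(b,a), cover(a,b)
round 4: derive cover(b,d) via R1 from cover(b,a), cover(a,d)
round 4: derive cover(b,f) via R1 from cover(b,a), cover(a,f)
round 4: derive cover(b,g) via R1 from cover(b,a), cover(a,g)
round 4: derive cover(c,d) via R1 from cover(c,a), cover(a,d)
round 4: derive cover(f,a) via R1 from cover(f,b), cover(b,a)
round 4: derive cover(g,f) via R1 from cover(g,a), cover(a,f)
round 4: derive cover(g,g) via R1 from cover(g,a), cover(a,g)
round 4: derive cover(h,c) via R1 from cover(h,a), cover(a,c)
round 4: derive cover(j,b) via R1 from cover(j,a), cover(a,b)
round 4: derive cover(j,d) via R1 from cover(j,a), cover(a,d)
round 4: derive cover(j,g) via R1 from cover(j,a), cover(a,g)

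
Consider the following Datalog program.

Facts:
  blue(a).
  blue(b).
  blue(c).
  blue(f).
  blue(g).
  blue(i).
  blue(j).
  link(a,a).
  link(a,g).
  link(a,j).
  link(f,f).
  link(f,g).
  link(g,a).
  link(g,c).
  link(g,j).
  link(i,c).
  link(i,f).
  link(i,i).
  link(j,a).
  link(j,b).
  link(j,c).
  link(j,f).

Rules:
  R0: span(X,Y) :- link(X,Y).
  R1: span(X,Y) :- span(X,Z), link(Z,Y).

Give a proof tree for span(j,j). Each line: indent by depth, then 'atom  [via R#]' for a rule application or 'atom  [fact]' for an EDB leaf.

round 1: derive span(a,a) via R0 from link(a,a)
round 1: derive span(a,g) via R0 from link(a,g)
round 1: derive span(a,j) via R0 from link(a,j)
round 1: derive span(f,f) via R0 from link(f,f)
round 1: derive span(f,g) via R0 from link(f,g)
round 1: derive span(g,a) via R0 from link(g,a)
round 1: derive span(g,c) via R0 from link(g,c)
round 1: derive span(g,j) via R0 from link(g,j)
round 1: derive span(i,c) via R0 from link(i,c)
round 1: derive span(i,f) via R0 from link(i,f)
round 1: derive span(i,i) via R0 from link(i,i)
round 1: derive span(j,a) via R0 from link(j,a)
round 1: derive span(j,b) via R0 from link(j,b)
round 1: derive span(j,c) via R0 from link(j,c)
round 1: derive span(j,f) via R0 from link(j,f)
round 2: derive span(a,b) via R1 from span(a,j), link(j,b)
round 2: derive span(a,c) via R1 from span(a,g), link(g,c)
round 2: derive span(a,f) via R1 from span(a,j), link(j,f)
round 2: derive span(f,a) via R1 from span(f,g), link(g,a)
round 2: derive span(f,c) via R1 from span(f,g), link(g,c)
round 2: derive span(f,j) via R1 from span(f,g), link(g,j)
round 2: derive span(g,b) via R1 from span(g,j), link(j,b)
round 2: derive span(g,f) via R1 from span(g,j), link(j,f)
round 2: derive span(g,g) via R1 from span(g,a), link(a,g)
round 2: derive span(i,g) via R1 from span(i,f), link(f,g)
round 2: derive span(j,g) via R1 from span(j,a), link(a,g)
round 2: derive span(j,j) via R1 from span(j,a), link(a,j)
round 3: derive span(f,b) via R1 from span(f,j), link(j,b)
round 3: derive span(i,a) via R1 from span(i,g), link(g,a)
round 3: derive span(i,j) via R1 from span(i,g), link(g,j)
round 4: derive span(i,b) via R1 from span(i,j), link(j,b)

span(j,j)  [via R1]
  span(j,a)  [via R0]
    link(j,a)  [fact]
  link(a,j)  [fact]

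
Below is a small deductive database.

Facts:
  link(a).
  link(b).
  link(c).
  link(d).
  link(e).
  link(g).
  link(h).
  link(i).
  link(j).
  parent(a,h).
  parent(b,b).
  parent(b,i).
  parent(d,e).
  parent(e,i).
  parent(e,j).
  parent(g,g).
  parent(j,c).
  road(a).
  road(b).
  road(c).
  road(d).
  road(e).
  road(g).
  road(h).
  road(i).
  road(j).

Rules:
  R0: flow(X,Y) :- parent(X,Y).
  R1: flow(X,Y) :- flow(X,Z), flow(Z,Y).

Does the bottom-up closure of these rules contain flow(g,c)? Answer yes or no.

no

round 1: derive flow(a,h) via R0 from parent(a,h)
round 1: derive flow(b,b) via R0 from parent(b,b)
round 1: derive flow(b,i) via R0 from parent(b,i)
round 1: derive flow(d,e) via R0 from parent(d,e)
round 1: derive flow(e,i) via R0 from parent(e,i)
round 1: derive flow(e,j) via R0 from parent(e,j)
round 1: derive flow(g,g) via R0 from parent(g,g)
round 1: derive flow(j,c) via R0 from parent(j,c)
round 2: derive flow(d,i) via R1 from flow(d,e), flow(e,i)
round 2: derive flow(d,j) via R1 from flow(d,e), flow(e,j)
round 2: derive flow(e,c) via R1 from flow(e,j), flow(j,c)
round 3: derive flow(d,c) via R1 from flow(d,e), flow(e,c)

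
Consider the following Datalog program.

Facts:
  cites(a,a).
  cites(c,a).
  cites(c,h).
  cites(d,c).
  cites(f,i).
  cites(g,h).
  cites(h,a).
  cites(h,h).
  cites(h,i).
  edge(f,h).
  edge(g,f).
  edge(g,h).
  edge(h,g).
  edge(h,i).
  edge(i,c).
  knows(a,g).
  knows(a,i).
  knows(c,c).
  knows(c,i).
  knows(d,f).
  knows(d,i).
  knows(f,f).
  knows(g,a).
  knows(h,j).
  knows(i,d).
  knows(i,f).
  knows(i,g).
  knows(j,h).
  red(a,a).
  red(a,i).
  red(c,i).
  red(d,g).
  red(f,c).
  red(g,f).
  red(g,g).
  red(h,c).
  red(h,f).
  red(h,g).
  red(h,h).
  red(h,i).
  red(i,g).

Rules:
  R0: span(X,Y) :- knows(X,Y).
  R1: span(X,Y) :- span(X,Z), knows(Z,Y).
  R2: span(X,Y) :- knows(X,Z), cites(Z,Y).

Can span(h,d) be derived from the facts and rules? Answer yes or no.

round 1: derive span(a,g) via R0 from knows(a,g)
round 1: derive span(a,i) via R0 from knows(a,i)
round 1: derive span(c,c) via R0 from knows(c,c)
round 1: derive span(c,i) via R0 from knows(c,i)
round 1: derive span(d,f) via R0 from knows(d,f)
round 1: derive span(d,i) via R0 from knows(d,i)
round 1: derive span(f,f) via R0 from knows(f,f)
round 1: derive span(g,a) via R0 from knows(g,a)
round 1: derive span(h,j) via R0 from knows(h,j)
round 1: derive span(i,d) via R0 from knows(i,d)
round 1: derive span(i,f) via R0 from knows(i,f)
round 1: derive span(i,g) via R0 from knows(i,g)
round 1: derive span(j,h) via R0 from knows(j,h)
round 1: derive span(a,h) via R2 from knows(a,g), cites(g,h)
round 1: derive span(c,a) via R2 from knows(c,c), cites(c,a)
round 1: derive span(c,h) via R2 from knows(c,c), cites(c,h)
round 1: derive span(f,i) via R2 from knows(f,f), cites(f,i)
round 1: derive span(i,c) via R2 from knows(i,d), cites(d,c)
round 1: derive span(i,h) via R2 from knows(i,g), cites(g,h)
round 1: derive span(i,i) via R2 from knows(i,f), cites(f,i)
round 1: derive span(j,a) via R2 from knows(j,h), cites(h,a)
round 1: derive span(j,i) via R2 from knows(j,h), cites(h,i)
round 2: derive span(a,a) via R1 from span(a,g), knows(g,a)
round 2: derive span(a,d) via R1 from span(a,i), knows(i,d)
round 2: derive span(a,f) via R1 from span(a,i), knows(i,f)
round 2: derive span(a,j) via R1 from span(a,h), knows(h,j)
round 2: derive span(c,d) via R1 from span(c,i), knows(i,d)
round 2: derive span(c,f) via R1 from span(c,i), knows(i,f)
round 2: derive span(c,g) via R1 from span(c,a), knows(a,g)
round 2: derive span(c,j) via R1 from span(c,h), knows(h,j)
round 2: derive span(d,d) via R1 from span(d,i), knows(i,d)
round 2: derive span(d,g) via R1 from span(d,i), knows(i,g)
round 2: derive span(f,d) via R1 from span(f,i), knows(i,d)
round 2: derive span(f,g) via R1 from span(f,i), knows(i,g)
round 2: derive span(g,g) via R1 from span(g,a), knows(a,g)
round 2: derive span(g,i) via R1 from span(g,a), knows(a,i)
round 2: derive span(h,h) via R1 from span(h,j), knows(j,h)
round 2: derive span(i,a) via R1 from span(i,g), knows(g,a)
round 2: derive span(i,j) via R1 from span(i,h), knows(h,j)
round 2: derive span(j,d) via R1 from span(j,i), knows(i,d)
round 2: derive span(j,f) via R1 from span(j,i), knows(i,f)
round 2: derive span(j,g) via R1 from span(j,a), knows(a,g)
round 2: derive span(j,j) via R1 from span(j,h), knows(h,j)
round 3: derive span(d,a) via R1 from span(d,g), knows(g,a)
round 3: derive span(f,a) via R1 from span(f,g), knows(g,a)
round 3: derive span(g,d) via R1 from span(g,i), knows(i,d)
round 3: derive span(g,f) via R1 from span(g,i), knows(i,f)

no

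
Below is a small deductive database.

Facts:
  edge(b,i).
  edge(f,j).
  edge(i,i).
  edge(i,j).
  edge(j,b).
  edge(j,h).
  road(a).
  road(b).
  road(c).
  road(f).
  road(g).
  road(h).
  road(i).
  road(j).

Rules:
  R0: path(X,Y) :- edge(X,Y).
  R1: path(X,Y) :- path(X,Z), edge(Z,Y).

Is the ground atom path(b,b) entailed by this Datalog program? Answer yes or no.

yes

round 1: derive path(b,i) via R0 from edge(b,i)
round 1: derive path(f,j) via R0 from edge(f,j)
round 1: derive path(i,i) via R0 from edge(i,i)
round 1: derive path(i,j) via R0 from edge(i,j)
round 1: derive path(j,b) via R0 from edge(j,b)
round 1: derive path(j,h) via R0 from edge(j,h)
round 2: derive path(b,j) via R1 from path(b,i), edge(i,j)
round 2: derive path(f,b) via R1 from path(f,j), edge(j,b)
round 2: derive path(f,h) via R1 from path(f,j), edge(j,h)
round 2: derive path(i,b) via R1 from path(i,j), edge(j,b)
round 2: derive path(i,h) via R1 from path(i,j), edge(j,h)
round 2: derive path(j,i) via R1 from path(j,b), edge(b,i)
round 3: derive path(b,b) via R1 from path(b,j), edge(j,b)
round 3: derive path(b,h) via R1 from path(b,j), edge(j,h)
round 3: derive path(f,i) via R1 from path(f,b), edge(b,i)
round 3: derive path(j,j) via R1 from path(j,i), edge(i,j)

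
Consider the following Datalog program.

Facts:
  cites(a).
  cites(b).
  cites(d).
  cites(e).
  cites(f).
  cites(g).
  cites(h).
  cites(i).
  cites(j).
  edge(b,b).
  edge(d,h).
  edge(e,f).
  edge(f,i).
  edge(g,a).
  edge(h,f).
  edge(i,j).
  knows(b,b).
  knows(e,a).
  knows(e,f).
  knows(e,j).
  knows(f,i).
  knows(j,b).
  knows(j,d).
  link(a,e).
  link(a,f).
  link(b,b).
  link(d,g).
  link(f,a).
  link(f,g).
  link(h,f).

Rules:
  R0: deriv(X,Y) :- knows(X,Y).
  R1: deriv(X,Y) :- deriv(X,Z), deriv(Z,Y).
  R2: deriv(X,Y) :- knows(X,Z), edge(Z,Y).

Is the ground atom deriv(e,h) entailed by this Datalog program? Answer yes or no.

yes

round 1: derive deriv(b,b) via R0 from knows(b,b)
round 1: derive deriv(e,a) via R0 from knows(e,a)
round 1: derive deriv(e,f) via R0 from knows(e,f)
round 1: derive deriv(e,j) via R0 from knows(e,j)
round 1: derive deriv(f,i) via R0 from knows(f,i)
round 1: derive deriv(j,b) via R0 from knows(j,b)
round 1: derive deriv(j,d) via R0 from knows(j,d)
round 1: derive deriv(e,i) via R2 from knows(e,f), edge(f,i)
round 1: derive deriv(f,j) via R2 from knows(f,i), edge(i,j)
round 1: derive deriv(j,h) via R2 from knows(j,d), edge(d,h)
round 2: derive deriv(e,b) via R1 from deriv(e,j), deriv(j,b)
round 2: derive deriv(e,d) via R1 from deriv(e,j), deriv(j,d)
round 2: derive deriv(e,h) via R1 from deriv(e,j), deriv(j,h)
round 2: derive deriv(f,b) via R1 from deriv(f,j), deriv(j,b)
round 2: derive deriv(f,d) via R1 from deriv(f,j), deriv(j,d)
round 2: derive deriv(f,h) via R1 from deriv(f,j), deriv(j,h)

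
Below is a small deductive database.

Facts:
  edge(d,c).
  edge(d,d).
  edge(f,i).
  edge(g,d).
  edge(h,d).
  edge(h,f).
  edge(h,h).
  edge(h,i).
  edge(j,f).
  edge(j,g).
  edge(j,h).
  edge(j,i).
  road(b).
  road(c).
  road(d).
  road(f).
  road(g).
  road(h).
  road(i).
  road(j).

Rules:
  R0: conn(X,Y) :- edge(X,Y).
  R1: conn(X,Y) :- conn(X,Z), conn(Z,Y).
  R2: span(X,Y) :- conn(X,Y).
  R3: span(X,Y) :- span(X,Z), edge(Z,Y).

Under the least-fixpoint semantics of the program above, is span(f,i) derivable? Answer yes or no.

round 1: derive conn(d,c) via R0 from edge(d,c)
round 1: derive conn(d,d) via R0 from edge(d,d)
round 1: derive conn(f,i) via R0 from edge(f,i)
round 1: derive conn(g,d) via R0 from edge(g,d)
round 1: derive conn(h,d) via R0 from edge(h,d)
round 1: derive conn(h,f) via R0 from edge(h,f)
round 1: derive conn(h,h) via R0 from edge(h,h)
round 1: derive conn(h,i) via R0 from edge(h,i)
round 1: derive conn(j,f) via R0 from edge(j,f)
round 1: derive conn(j,g) via R0 from edge(j,g)
round 1: derive conn(j,h) via R0 from edge(j,h)
round 1: derive conn(j,i) via R0 from edge(j,i)
round 2: derive conn(g,c) via R1 from conn(g,d), conn(d,c)
round 2: derive conn(h,c) via R1 from conn(h,d), conn(d,c)
round 2: derive conn(j,d) via R1 from conn(j,g), conn(g,d)
round 2: derive span(d,c) via R2 from conn(d,c)
round 2: derive span(d,d) via R2 from conn(d,d)
round 2: derive span(f,i) via R2 from conn(f,i)
round 2: derive span(g,d) via R2 from conn(g,d)
round 2: derive span(h,d) via R2 from conn(h,d)
round 2: derive span(h,f) via R2 from conn(h,f)
round 2: derive span(h,h) via R2 from conn(h,h)
round 2: derive span(h,i) via R2 from conn(h,i)
round 2: derive span(j,f) via R2 from conn(j,f)
round 2: derive span(j,g) via R2 from conn(j,g)
round 2: derive span(j,h) via R2 from conn(j,h)
round 2: derive span(j,i) via R2 from conn(j,i)
round 3: derive conn(j,c) via R1 from conn(j,d), conn(d,c)
round 3: derive span(g,c) via R2 from conn(g,c)
round 3: derive span(h,c) via R2 from conn(h,c)
round 3: derive span(j,d) via R2 from conn(j,d)
round 4: derive span(j,c) via R2 from conn(j,c)

yes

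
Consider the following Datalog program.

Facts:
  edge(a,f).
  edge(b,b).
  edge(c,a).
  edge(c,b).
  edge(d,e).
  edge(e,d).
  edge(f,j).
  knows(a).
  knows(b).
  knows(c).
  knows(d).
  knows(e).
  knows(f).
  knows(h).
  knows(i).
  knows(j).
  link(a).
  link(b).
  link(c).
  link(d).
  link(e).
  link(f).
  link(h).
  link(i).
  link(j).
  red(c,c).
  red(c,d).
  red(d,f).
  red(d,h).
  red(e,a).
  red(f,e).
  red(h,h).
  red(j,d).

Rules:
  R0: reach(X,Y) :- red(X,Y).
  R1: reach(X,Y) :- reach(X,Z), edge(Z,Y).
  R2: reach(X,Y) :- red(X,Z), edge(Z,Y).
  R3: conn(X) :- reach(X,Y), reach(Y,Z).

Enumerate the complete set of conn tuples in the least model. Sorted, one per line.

conn(c)
conn(d)
conn(e)
conn(f)
conn(h)
conn(j)

round 1: derive reach(c,c) via R0 from red(c,c)
round 1: derive reach(c,d) via R0 from red(c,d)
round 1: derive reach(d,f) via R0 from red(d,f)
round 1: derive reach(d,h) via R0 from red(d,h)
round 1: derive reach(e,a) via R0 from red(e,a)
round 1: derive reach(f,e) via R0 from red(f,e)
round 1: derive reach(h,h) via R0 from red(h,h)
round 1: derive reach(j,d) via R0 from red(j,d)
round 1: derive reach(c,a) via R2 from red(c,c), edge(c,a)
round 1: derive reach(c,b) via R2 from red(c,c), edge(c,b)
round 1: derive reach(c,e) via R2 from red(c,d), edge(d,e)
round 1: derive reach(d,j) via R2 from red(d,f), edge(f,j)
round 1: derive reach(e,f) via R2 from red(e,a), edge(a,f)
round 1: derive reach(f,d) via R2 from red(f,e), edge(e,d)
round 1: derive reach(j,e) via R2 from red(j,d), edge(d,e)
round 2: derive reach(c,f) via R1 from reach(c,a), edge(a,f)
round 2: derive reach(e,j) via R1 from reach(e,f), edge(f,j)
round 2: derive conn(c) via R3 from reach(c,c), reach(c,a)
round 2: derive conn(d) via R3 from reach(d,f), reach(f,d)
round 2: derive conn(e) via R3 from reach(e,f), reach(f,d)
round 2: derive conn(f) via R3 from reach(f,d), reach(d,f)
round 2: derive conn(h) via R3 from reach(h,h), reach(h,h)
round 2: derive conn(j) via R3 from reach(j,d), reach(d,f)
round 3: derive reach(c,j) via R1 from reach(c,f), edge(f,j)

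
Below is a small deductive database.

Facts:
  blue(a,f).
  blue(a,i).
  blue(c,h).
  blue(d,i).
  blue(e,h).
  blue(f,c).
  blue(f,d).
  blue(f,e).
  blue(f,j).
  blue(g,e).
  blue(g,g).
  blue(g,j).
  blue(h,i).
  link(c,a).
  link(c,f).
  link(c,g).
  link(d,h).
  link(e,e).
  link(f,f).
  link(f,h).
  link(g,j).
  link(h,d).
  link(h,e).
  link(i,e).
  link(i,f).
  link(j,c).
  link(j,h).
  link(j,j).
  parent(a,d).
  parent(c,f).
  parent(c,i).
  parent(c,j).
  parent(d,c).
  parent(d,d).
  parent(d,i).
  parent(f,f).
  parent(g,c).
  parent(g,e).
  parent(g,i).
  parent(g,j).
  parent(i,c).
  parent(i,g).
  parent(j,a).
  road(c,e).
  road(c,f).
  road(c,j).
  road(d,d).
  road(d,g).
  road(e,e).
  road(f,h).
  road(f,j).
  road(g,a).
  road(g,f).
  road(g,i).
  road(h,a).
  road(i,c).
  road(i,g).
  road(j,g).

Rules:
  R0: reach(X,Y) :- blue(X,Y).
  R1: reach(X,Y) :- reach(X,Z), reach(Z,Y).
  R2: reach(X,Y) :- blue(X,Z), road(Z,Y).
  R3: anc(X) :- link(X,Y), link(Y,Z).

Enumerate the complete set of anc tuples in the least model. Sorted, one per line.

anc(c)
anc(d)
anc(e)
anc(f)
anc(g)
anc(h)
anc(i)
anc(j)

round 1: derive anc(c) via R3 from link(c,f), link(f,f)
round 1: derive anc(d) via R3 from link(d,h), link(h,d)
round 1: derive anc(e) via R3 from link(e,e), link(e,e)
round 1: derive anc(f) via R3 from link(f,f), link(f,f)
round 1: derive anc(g) via R3 from link(g,j), link(j,c)
round 1: derive anc(h) via R3 from link(h,d), link(d,h)
round 1: derive anc(i) via R3 from link(i,e), link(e,e)
round 1: derive anc(j) via R3 from link(j,c), link(c,a)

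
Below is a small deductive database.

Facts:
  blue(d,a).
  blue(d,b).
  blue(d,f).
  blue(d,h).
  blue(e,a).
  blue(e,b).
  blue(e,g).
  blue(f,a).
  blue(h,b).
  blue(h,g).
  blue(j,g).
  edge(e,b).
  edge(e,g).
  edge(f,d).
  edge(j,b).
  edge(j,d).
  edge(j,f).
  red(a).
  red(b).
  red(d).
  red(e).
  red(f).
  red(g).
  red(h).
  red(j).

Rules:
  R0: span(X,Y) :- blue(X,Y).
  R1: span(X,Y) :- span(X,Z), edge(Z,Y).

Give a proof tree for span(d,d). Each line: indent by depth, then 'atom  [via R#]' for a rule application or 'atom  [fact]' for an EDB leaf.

round 1: derive span(d,a) via R0 from blue(d,a)
round 1: derive span(d,b) via R0 from blue(d,b)
round 1: derive span(d,f) via R0 from blue(d,f)
round 1: derive span(d,h) via R0 from blue(d,h)
round 1: derive span(e,a) via R0 from blue(e,a)
round 1: derive span(e,b) via R0 from blue(e,b)
round 1: derive span(e,g) via R0 from blue(e,g)
round 1: derive span(f,a) via R0 from blue(f,a)
round 1: derive span(h,b) via R0 from blue(h,b)
round 1: derive span(h,g) via R0 from blue(h,g)
round 1: derive span(j,g) via R0 from blue(j,g)
round 2: derive span(d,d) via R1 from span(d,f), edge(f,d)

span(d,d)  [via R1]
  span(d,f)  [via R0]
    blue(d,f)  [fact]
  edge(f,d)  [fact]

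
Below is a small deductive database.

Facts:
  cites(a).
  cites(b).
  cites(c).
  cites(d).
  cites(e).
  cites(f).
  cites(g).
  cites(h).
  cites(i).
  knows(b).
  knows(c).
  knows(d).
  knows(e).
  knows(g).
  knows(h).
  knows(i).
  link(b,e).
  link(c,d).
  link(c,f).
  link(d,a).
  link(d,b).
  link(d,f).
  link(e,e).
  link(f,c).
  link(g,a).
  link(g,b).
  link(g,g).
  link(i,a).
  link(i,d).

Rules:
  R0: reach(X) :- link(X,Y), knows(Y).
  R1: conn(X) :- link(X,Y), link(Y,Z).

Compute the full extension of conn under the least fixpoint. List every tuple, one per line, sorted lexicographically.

round 1: derive conn(b) via R1 from link(b,e), link(e,e)
round 1: derive conn(c) via R1 from link(c,d), link(d,a)
round 1: derive conn(d) via R1 from link(d,b), link(b,e)
round 1: derive conn(e) via R1 from link(e,e), link(e,e)
round 1: derive conn(f) via R1 from link(f,c), link(c,d)
round 1: derive conn(g) via R1 from link(g,b), link(b,e)
round 1: derive conn(i) via R1 from link(i,d), link(d,a)

conn(b)
conn(c)
conn(d)
conn(e)
conn(f)
conn(g)
conn(i)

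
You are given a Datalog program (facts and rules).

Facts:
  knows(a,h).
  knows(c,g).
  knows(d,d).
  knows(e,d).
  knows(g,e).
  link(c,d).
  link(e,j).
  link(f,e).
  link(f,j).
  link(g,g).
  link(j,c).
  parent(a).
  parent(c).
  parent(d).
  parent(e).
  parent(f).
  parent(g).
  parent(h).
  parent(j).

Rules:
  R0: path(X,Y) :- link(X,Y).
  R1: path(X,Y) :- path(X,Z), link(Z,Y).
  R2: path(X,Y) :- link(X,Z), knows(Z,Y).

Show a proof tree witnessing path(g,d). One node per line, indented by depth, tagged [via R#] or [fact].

round 1: derive path(c,d) via R0 from link(c,d)
round 1: derive path(e,j) via R0 from link(e,j)
round 1: derive path(f,e) via R0 from link(f,e)
round 1: derive path(f,j) via R0 from link(f,j)
round 1: derive path(g,g) via R0 from link(g,g)
round 1: derive path(j,c) via R0 from link(j,c)
round 1: derive path(f,d) via R2 from link(f,e), knows(e,d)
round 1: derive path(g,e) via R2 from link(g,g), knows(g,e)
round 1: derive path(j,g) via R2 from link(j,c), knows(c,g)
round 2: derive path(e,c) via R1 from path(e,j), link(j,c)
round 2: derive path(f,c) via R1 from path(f,j), link(j,c)
round 2: derive path(g,j) via R1 from path(g,e), link(e,j)
round 2: derive path(j,d) via R1 from path(j,c), link(c,d)
round 3: derive path(e,d) via R1 from path(e,c), link(c,d)
round 3: derive path(g,c) via R1 from path(g,j), link(j,c)
round 4: derive path(g,d) via R1 from path(g,c), link(c,d)

path(g,d)  [via R1]
  path(g,c)  [via R1]
    path(g,j)  [via R1]
      path(g,e)  [via R2]
        link(g,g)  [fact]
        knows(g,e)  [fact]
      link(e,j)  [fact]
    link(j,c)  [fact]
  link(c,d)  [fact]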